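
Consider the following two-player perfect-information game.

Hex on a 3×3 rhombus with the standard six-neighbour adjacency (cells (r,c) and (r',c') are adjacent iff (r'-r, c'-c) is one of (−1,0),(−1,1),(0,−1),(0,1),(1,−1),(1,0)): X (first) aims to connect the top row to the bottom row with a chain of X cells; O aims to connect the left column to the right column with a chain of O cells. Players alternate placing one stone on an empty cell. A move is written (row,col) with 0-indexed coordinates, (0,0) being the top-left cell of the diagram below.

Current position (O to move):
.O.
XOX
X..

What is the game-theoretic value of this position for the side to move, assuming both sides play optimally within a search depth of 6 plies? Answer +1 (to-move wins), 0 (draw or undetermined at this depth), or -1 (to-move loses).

value(.O./XOX/X.., O) = -1

[.O./XOX/X..] O move#1: (0,0):-1/OO./XOX/X..*, (0,2):-1/.OO/XOX/X.., (2,1):-1/.O./XOX/XO., (2,2):-1/.O./XOX/X.O
[OO./XOX/X..] X move#2: (0,2):+1/OOX/XOX/X..*, (2,1):-1/OO./XOX/XX., (2,2):-1/OO./XOX/X.X
[OOX/XOX/X..] O move#3: (2,1):-1/OOX/XOX/XO.*, (2,2):-1/OOX/XOX/X.O
[OOX/XOX/XO.] X move#4: (2,2):+1/OOX/XOX/XOX*
[OOX/XOX/XOX] end (terminal -1, O#5); searched .O./XOX/X.. to 6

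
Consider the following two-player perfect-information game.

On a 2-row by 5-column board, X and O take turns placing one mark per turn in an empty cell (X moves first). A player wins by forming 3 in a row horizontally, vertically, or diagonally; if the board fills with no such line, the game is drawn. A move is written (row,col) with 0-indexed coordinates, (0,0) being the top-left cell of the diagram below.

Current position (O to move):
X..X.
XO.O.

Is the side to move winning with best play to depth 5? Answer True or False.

O winning at [X..X./XO.O.]: True

p1 O@[X..X./XO.O.]: (0,1)[XO.X./XO.O.]+0 (0,2)[X.OX./XO.O.]+0 (0,4)[X..XO/XO.O.]+0 (1,2)[X..X./XOOO.]+1* (1,4)[X..X./XO.OO]+0
p2 X@[X..X./XOOO.] terminal -1; root [X..X./XO.O.] d5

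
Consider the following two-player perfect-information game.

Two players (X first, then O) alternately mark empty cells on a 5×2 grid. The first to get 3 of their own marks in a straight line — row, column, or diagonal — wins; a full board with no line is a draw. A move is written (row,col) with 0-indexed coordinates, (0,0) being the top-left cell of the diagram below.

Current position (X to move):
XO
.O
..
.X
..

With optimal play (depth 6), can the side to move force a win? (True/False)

X winning at [XO/.O/../.X/..]: False

[XO/.O/../.X/..] X move#1: (1,0):-1/XO/XO/../.X/.., (2,0):-1/XO/.O/X./.X/.., (2,1):+0/XO/.O/.X/.X/..*, (3,0):-1/XO/.O/../XX/.., (4,0):-1/XO/.O/../.X/X., (4,1):-1/XO/.O/../.X/.X
[XO/.O/.X/.X/..] O move#2: (1,0):-1/XO/OO/.X/.X/.., (2,0):-1/XO/.O/OX/.X/.., (3,0):-1/XO/.O/.X/OX/.., (4,0):-1/XO/.O/.X/.X/O., (4,1):+0/XO/.O/.X/.X/.O*
[XO/.O/.X/.X/.O] X move#3: (1,0):+0/XO/XO/.X/.X/.O*, (2,0):+0/XO/.O/XX/.X/.O, (3,0):+0/XO/.O/.X/XX/.O, (4,0):+0/XO/.O/.X/.X/XO
[XO/XO/.X/.X/.O] O move#4: (2,0):+0/XO/XO/OX/.X/.O*, (3,0):-1/XO/XO/.X/OX/.O, (4,0):-1/XO/XO/.X/.X/OO
[XO/XO/OX/.X/.O] X move#5: (3,0):+0/XO/XO/OX/XX/.O*, (4,0):+0/XO/XO/OX/.X/XO
[XO/XO/OX/XX/.O] O move#6: (4,0):+0/XO/XO/OX/XX/OO*
[XO/XO/OX/XX/OO] end (terminal +0, X#7); searched XO/.O/../.X/.. to 6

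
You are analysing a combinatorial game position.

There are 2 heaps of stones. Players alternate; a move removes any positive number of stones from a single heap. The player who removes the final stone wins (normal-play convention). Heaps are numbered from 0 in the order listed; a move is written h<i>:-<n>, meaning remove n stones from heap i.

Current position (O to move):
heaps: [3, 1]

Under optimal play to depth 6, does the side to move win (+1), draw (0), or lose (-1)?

value((3,1), O) = +1

[(3,1)] O move#1: h0:-1:-1/(2,1), h0:-2:+1/(1,1)*, h0:-3:-1/(0,1), h1:-1:-1/(3,0)
[(1,1)] X move#2: h0:-1:-1/(0,1)*, h1:-1:-1/(1,0)
[(0,1)] O move#3: h1:-1:+1/(0,0)*
[(0,0)] end (terminal -1, X#4); searched (3,1) to 6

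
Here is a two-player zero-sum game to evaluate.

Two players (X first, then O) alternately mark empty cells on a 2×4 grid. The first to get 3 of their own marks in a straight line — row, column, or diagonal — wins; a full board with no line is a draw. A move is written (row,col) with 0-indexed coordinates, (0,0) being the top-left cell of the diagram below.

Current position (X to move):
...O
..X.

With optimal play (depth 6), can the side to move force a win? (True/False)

ply 1, X at ...O/..X. | (0,0)=+0→X..O/..X.; (0,1)=+0→.X.O/..X.; (0,2)=+0→..XO/..X.; (1,0)=+0→...O/X.X.; (1,1)=+1→...O/.XX.*; (1,3)=+0→...O/..XX
ply 2, O at ...O/.XX. | (0,0)=-1→O..O/.XX.*; (0,1)=-1→.O.O/.XX.; (0,2)=-1→..OO/.XX.; (1,0)=-1→...O/OXX.; (1,3)=-1→...O/.XXO
ply 3, X at O..O/.XX. | (0,1)=+1→OX.O/.XX.*; (0,2)=+1→O.XO/.XX.; (1,0)=+1→O..O/XXX.; (1,3)=+1→O..O/.XXX
ply 4, O at OX.O/.XX. | (0,2)=-1→OXOO/.XX.*; (1,0)=-1→OX.O/OXX.; (1,3)=-1→OX.O/.XXO
ply 5, X at OXOO/.XX. | (1,0)=+1→OXOO/XXX.*; (1,3)=+1→OXOO/.XXX
ply 6: OXOO/XXX. is terminal -1 (O); from ...O/..X. depth 6

X winning at [...O/..X.]: True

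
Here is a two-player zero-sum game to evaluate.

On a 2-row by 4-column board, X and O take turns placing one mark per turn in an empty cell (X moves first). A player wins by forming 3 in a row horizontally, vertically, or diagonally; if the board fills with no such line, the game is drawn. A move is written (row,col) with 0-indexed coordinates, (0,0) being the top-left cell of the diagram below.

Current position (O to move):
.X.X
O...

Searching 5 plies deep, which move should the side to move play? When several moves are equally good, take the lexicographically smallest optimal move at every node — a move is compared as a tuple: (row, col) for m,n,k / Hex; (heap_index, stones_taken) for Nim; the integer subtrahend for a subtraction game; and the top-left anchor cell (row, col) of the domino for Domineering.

O's best at [.X.X/O...]: (0,2)

ply 1, O at .X.X/O... | (0,0)=-1→OX.X/O...; (0,2)=+0→.XOX/O...*; (1,1)=-1→.X.X/OO..; (1,2)=-1→.X.X/O.O.; (1,3)=-1→.X.X/O..O
ply 2, X at .XOX/O... | (0,0)=+0→XXOX/O...*; (1,1)=+0→.XOX/OX..; (1,2)=+0→.XOX/O.X.; (1,3)=+0→.XOX/O..X
ply 3, O at XXOX/O... | (1,1)=+0→XXOX/OO..*; (1,2)=+0→XXOX/O.O.; (1,3)=+0→XXOX/O..O
ply 4, X at XXOX/OO.. | (1,2)=+0→XXOX/OOX.*; (1,3)=-1→XXOX/OO.X
ply 5, O at XXOX/OOX. | (1,3)=+0→XXOX/OOXO*
ply 6: XXOX/OOXO is terminal +0 (X); from .X.X/O... depth 5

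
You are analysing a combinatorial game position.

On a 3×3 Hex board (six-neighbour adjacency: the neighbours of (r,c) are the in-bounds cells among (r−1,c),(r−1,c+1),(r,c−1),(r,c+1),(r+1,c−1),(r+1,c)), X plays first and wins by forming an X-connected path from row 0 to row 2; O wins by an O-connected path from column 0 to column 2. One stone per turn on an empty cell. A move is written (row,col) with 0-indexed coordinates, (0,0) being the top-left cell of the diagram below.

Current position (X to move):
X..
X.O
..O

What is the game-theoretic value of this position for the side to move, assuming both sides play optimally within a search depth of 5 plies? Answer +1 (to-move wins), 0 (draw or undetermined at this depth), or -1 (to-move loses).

value(X../X.O/..O, X) = +1

ply 1, X at X../X.O/..O | (0,1)=-1→XX./X.O/..O; (0,2)=-1→X.X/X.O/..O; (1,1)=+1→X../XXO/..O*; (2,0)=+1→X../X.O/X.O; (2,1)=+1→X../X.O/.XO
ply 2, O at X../XXO/..O | (0,1)=-1→XO./XXO/..O*; (0,2)=-1→X.O/XXO/..O; (2,0)=-1→X../XXO/O.O; (2,1)=-1→X../XXO/.OO
ply 3, X at XO./XXO/..O | (0,2)=+1→XOX/XXO/..O*; (2,0)=+1→XO./XXO/X.O; (2,1)=+1→XO./XXO/.XO
ply 4, O at XOX/XXO/..O | (2,0)=-1→XOX/XXO/O.O*; (2,1)=-1→XOX/XXO/.OO
ply 5, X at XOX/XXO/O.O | (2,1)=+1→XOX/XXO/OXO*
ply 6: XOX/XXO/OXO is terminal -1 (O); from X../X.O/..O depth 5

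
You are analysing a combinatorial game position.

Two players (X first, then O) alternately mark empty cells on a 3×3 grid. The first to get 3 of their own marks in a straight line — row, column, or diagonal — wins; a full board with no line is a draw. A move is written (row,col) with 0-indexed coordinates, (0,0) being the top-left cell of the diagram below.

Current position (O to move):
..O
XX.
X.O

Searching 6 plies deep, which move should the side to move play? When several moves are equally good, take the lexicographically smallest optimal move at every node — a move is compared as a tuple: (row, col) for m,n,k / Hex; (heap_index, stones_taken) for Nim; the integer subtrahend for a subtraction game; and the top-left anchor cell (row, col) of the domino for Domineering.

O's best at [..O/XX./X.O]: (1,2)

ply 1, O at ..O/XX./X.O | (0,0)=-1→O.O/XX./X.O; (0,1)=-1→.OO/XX./X.O; (1,2)=+1→..O/XXO/X.O*; (2,1)=-1→..O/XX./XOO
ply 2: ..O/XXO/X.O is terminal -1 (X); from ..O/XX./X.O depth 6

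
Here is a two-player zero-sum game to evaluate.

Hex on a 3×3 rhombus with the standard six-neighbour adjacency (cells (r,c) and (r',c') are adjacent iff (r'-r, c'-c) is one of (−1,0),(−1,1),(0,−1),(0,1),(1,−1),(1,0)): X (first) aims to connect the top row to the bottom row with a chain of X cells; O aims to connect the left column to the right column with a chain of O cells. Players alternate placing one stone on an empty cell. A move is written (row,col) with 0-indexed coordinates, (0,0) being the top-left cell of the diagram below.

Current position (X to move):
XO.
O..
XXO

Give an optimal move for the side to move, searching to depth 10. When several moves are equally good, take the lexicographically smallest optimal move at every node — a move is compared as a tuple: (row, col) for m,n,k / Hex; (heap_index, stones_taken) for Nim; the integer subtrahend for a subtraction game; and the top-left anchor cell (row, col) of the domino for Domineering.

X's best at [XO./O../XXO]: (0,2)

ply 1, X at XO./O../XXO | (0,2)=+1→XOX/O../XXO*; (1,1)=-1→XO./OX./XXO; (1,2)=-1→XO./O.X/XXO
ply 2, O at XOX/O../XXO | (1,1)=-1→XOX/OO./XXO*; (1,2)=-1→XOX/O.O/XXO
ply 3, X at XOX/OO./XXO | (1,2)=+1→XOX/OOX/XXO*
ply 4: XOX/OOX/XXO is terminal -1 (O); from XO./O../XXO depth 10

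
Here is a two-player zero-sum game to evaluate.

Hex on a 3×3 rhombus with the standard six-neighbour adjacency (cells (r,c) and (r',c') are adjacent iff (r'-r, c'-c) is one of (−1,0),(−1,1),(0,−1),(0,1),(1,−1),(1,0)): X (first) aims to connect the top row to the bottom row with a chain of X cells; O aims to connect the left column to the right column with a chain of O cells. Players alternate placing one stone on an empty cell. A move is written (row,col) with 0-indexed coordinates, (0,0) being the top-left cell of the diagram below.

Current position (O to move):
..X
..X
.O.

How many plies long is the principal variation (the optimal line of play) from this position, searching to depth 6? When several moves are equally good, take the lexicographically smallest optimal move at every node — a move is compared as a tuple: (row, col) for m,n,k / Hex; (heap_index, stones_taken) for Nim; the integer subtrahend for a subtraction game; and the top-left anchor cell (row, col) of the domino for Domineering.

p1 O@[..X/..X/.O.]: (0,0)[O.X/..X/.O.]-1* (0,1)[.OX/..X/.O.]-1 (1,0)[..X/O.X/.O.]-1 (1,1)[..X/.OX/.O.]-1 (2,0)[..X/..X/OO.]-1 (2,2)[..X/..X/.OO]-1
p2 X@[O.X/..X/.O.]: (0,1)[OXX/..X/.O.]+1* (1,0)[O.X/X.X/.O.]+1 (1,1)[O.X/.XX/.O.]+1 (2,0)[O.X/..X/XO.]+1 (2,2)[O.X/..X/.OX]+1
p3 O@[OXX/..X/.O.]: (1,0)[OXX/O.X/.O.]-1* (1,1)[OXX/.OX/.O.]-1 (2,0)[OXX/..X/OO.]-1 (2,2)[OXX/..X/.OO]-1
p4 X@[OXX/O.X/.O.]: (1,1)[OXX/OXX/.O.]+1* (2,0)[OXX/O.X/XO.]+1 (2,2)[OXX/O.X/.OX]+1
p5 O@[OXX/OXX/.O.]: (2,0)[OXX/OXX/OO.]-1* (2,2)[OXX/OXX/.OO]-1
p6 X@[OXX/OXX/OO.]: (2,2)[OXX/OXX/OOX]+1*
p7 O@[OXX/OXX/OOX] terminal -1; root [..X/..X/.O.] d6

PV length from [..X/..X/.O.]: 6 plies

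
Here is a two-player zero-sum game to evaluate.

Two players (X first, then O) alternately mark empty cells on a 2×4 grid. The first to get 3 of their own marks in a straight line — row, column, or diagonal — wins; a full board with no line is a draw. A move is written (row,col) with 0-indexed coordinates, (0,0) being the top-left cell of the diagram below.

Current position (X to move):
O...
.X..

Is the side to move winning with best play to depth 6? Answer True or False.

X winning at [O.../.X..]: True

[O.../.X..] X move#1: (0,1):+0/OX../.X.., (0,2):+0/O.X./.X.., (0,3):+0/O..X/.X.., (1,0):+0/O.../XX.., (1,2):+1/O.../.XX.*, (1,3):+0/O.../.X.X
[O.../.XX.] O move#2: (0,1):-1/OO../.XX.*, (0,2):-1/O.O./.XX., (0,3):-1/O..O/.XX., (1,0):-1/O.../OXX., (1,3):-1/O.../.XXO
[OO../.XX.] X move#3: (0,2):+1/OOX./.XX.*, (0,3):-1/OO.X/.XX., (1,0):+1/OO../XXX., (1,3):+1/OO../.XXX
[OOX./.XX.] O move#4: (0,3):-1/OOXO/.XX.*, (1,0):-1/OOX./OXX., (1,3):-1/OOX./.XXO
[OOXO/.XX.] X move#5: (1,0):+1/OOXO/XXX.*, (1,3):+1/OOXO/.XXX
[OOXO/XXX.] end (terminal -1, O#6); searched O.../.X.. to 6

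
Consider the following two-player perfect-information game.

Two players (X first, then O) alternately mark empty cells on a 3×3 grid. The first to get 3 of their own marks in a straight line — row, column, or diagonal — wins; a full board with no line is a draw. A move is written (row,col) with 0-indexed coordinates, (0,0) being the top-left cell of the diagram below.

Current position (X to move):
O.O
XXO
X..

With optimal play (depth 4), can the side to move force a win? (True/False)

ply 1, X at O.O/XXO/X.. | (0,1)=-1→OXO/XXO/X..*; (2,1)=-1→O.O/XXO/XX.; (2,2)=-1→O.O/XXO/X.X
ply 2, O at OXO/XXO/X.. | (2,1)=+0→OXO/XXO/XO.; (2,2)=+1→OXO/XXO/X.O*
ply 3: OXO/XXO/X.O is terminal -1 (X); from O.O/XXO/X.. depth 4

X winning at [O.O/XXO/X..]: False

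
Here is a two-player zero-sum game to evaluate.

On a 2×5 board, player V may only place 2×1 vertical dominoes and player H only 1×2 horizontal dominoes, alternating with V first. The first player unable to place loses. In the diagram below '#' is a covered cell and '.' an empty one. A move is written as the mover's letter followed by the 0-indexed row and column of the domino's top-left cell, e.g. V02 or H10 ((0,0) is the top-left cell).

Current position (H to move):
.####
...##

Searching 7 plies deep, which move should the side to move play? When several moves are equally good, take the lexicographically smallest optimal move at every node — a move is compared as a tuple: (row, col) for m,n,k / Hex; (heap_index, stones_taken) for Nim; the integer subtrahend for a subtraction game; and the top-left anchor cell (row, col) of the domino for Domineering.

H's best at [.####/...##]: H10

[.####/...##] H move#1: H10:+1/.####/##.##*, H11:-1/.####/.####
[.####/##.##] end (terminal -1, V#2); searched .####/...## to 7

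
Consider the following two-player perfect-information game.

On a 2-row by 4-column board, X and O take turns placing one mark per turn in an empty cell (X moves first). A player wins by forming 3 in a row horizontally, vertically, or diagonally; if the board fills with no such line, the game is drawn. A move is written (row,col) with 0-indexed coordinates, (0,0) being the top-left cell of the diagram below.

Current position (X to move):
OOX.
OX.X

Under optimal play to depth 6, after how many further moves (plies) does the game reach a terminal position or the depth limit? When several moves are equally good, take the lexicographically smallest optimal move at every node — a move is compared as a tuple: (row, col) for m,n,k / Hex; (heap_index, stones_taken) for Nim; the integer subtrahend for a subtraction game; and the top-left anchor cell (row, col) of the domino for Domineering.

p1 X@[OOX./OX.X]: (0,3)[OOXX/OX.X]+0 (1,2)[OOX./OXXX]+1*
p2 O@[OOX./OXXX] terminal -1; root [OOX./OX.X] d6

PV length from [OOX./OX.X]: 1 ply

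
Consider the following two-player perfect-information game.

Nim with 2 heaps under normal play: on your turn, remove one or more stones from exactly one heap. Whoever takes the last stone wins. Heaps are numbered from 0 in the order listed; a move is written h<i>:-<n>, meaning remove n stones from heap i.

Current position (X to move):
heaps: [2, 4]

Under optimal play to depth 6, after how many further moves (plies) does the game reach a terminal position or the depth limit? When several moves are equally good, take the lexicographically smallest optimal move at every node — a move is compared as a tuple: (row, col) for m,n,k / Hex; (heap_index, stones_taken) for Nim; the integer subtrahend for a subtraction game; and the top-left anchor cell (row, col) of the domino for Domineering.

PV length from [(2,4)]: 5 plies

ply 1, X at (2,4) | h0:-1=-1→(1,4); h0:-2=-1→(0,4); h1:-1=-1→(2,3); h1:-2=+1→(2,2)*; h1:-3=-1→(2,1); h1:-4=-1→(2,0)
ply 2, O at (2,2) | h0:-1=-1→(1,2)*; h0:-2=-1→(0,2); h1:-1=-1→(2,1); h1:-2=-1→(2,0)
ply 3, X at (1,2) | h0:-1=-1→(0,2); h1:-1=+1→(1,1)*; h1:-2=-1→(1,0)
ply 4, O at (1,1) | h0:-1=-1→(0,1)*; h1:-1=-1→(1,0)
ply 5, X at (0,1) | h1:-1=+1→(0,0)*
ply 6: (0,0) is terminal -1 (O); from (2,4) depth 6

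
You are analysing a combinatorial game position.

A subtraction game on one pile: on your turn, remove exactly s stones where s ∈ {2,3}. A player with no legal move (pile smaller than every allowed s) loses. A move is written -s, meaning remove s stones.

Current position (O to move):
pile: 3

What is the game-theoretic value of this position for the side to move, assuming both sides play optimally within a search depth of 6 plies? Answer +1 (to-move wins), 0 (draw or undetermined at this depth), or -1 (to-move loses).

ply 1, O at 3 | -2=+1→1*; -3=+1→0
ply 2: 1 is terminal -1 (X); from 3 depth 6

value(3, O) = +1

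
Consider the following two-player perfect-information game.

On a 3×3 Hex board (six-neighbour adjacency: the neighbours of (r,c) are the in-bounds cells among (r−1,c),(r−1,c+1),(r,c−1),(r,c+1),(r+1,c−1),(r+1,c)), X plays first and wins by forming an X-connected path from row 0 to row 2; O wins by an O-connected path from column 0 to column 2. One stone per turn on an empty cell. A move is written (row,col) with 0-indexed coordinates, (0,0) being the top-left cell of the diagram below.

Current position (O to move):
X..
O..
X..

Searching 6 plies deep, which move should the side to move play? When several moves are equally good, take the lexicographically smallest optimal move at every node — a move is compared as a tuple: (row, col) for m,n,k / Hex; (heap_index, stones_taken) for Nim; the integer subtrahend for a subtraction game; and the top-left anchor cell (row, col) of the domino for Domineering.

[X../O../X..] O move#1: (0,1):-1/XO./O../X.., (0,2):+1/X.O/O../X..*, (1,1):+1/X../OO./X.., (1,2):-1/X../O.O/X.., (2,1):-1/X../O../XO., (2,2):-1/X../O../X.O
[X.O/O../X..] X move#2: (0,1):-1/XXO/O../X..*, (1,1):-1/X.O/OX./X.., (1,2):-1/X.O/O.X/X.., (2,1):-1/X.O/O../XX., (2,2):-1/X.O/O../X.X
[XXO/O../X..] O move#3: (1,1):+1/XXO/OO./X..*, (1,2):-1/XXO/O.O/X.., (2,1):-1/XXO/O../XO., (2,2):-1/XXO/O../X.O
[XXO/OO./X..] end (terminal -1, X#4); searched X../O../X.. to 6

O's best at [X../O../X..]: (0,2)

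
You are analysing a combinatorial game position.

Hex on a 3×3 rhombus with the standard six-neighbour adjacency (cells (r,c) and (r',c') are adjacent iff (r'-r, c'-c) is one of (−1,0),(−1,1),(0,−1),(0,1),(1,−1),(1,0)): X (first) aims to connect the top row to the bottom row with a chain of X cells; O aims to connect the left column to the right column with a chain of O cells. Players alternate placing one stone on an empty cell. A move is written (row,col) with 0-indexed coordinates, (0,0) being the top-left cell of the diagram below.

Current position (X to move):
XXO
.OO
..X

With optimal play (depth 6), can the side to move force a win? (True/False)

X winning at [XXO/.OO/..X]: False

[XXO/.OO/..X] X move#1: (1,0):-1/XXO/XOO/..X*, (2,0):-1/XXO/.OO/X.X, (2,1):-1/XXO/.OO/.XX
[XXO/XOO/..X] O move#2: (2,0):+1/XXO/XOO/O.X*, (2,1):-1/XXO/XOO/.OX
[XXO/XOO/O.X] end (terminal -1, X#3); searched XXO/.OO/..X to 6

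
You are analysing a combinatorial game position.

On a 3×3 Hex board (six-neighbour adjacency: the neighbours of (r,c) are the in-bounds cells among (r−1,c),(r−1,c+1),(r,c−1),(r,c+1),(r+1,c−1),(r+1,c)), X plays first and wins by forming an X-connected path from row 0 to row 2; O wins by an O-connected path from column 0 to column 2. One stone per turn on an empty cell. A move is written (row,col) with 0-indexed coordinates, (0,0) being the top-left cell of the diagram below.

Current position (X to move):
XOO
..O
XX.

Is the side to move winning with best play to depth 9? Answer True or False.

ply 1, X at XOO/..O/XX. | (1,0)=+1→XOO/X.O/XX.*; (1,1)=-1→XOO/.XO/XX.; (2,2)=-1→XOO/..O/XXX
ply 2: XOO/X.O/XX. is terminal -1 (O); from XOO/..O/XX. depth 9

X winning at [XOO/..O/XX.]: True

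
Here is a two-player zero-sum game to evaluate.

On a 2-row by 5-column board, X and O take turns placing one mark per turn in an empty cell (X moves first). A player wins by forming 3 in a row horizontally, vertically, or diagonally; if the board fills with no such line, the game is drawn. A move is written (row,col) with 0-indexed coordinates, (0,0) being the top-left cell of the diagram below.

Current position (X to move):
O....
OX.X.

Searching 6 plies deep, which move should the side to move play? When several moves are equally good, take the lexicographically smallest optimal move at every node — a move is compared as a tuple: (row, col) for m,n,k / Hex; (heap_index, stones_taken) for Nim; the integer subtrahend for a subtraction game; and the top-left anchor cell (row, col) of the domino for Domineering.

X's best at [O..../OX.X.]: (0,2)

[O..../OX.X.] X move#1: (0,1):+0/OX.../OX.X., (0,2):+1/O.X../OX.X.*, (0,3):+1/O..X./OX.X., (0,4):+0/O...X/OX.X., (1,2):+1/O..../OXXX., (1,4):+0/O..../OX.XX
[O.X../OX.X.] O move#2: (0,1):-1/OOX../OX.X.*, (0,3):-1/O.XO./OX.X., (0,4):-1/O.X.O/OX.X., (1,2):-1/O.X../OXOX., (1,4):-1/O.X../OX.XO
[OOX../OX.X.] X move#3: (0,3):+1/OOXX./OX.X.*, (0,4):+1/OOX.X/OX.X., (1,2):+1/OOX../OXXX., (1,4):+0/OOX../OX.XX
[OOXX./OX.X.] O move#4: (0,4):-1/OOXXO/OX.X.*, (1,2):-1/OOXX./OXOX., (1,4):-1/OOXX./OX.XO
[OOXXO/OX.X.] X move#5: (1,2):+1/OOXXO/OXXX.*, (1,4):+0/OOXXO/OX.XX
[OOXXO/OXXX.] end (terminal -1, O#6); searched O..../OX.X. to 6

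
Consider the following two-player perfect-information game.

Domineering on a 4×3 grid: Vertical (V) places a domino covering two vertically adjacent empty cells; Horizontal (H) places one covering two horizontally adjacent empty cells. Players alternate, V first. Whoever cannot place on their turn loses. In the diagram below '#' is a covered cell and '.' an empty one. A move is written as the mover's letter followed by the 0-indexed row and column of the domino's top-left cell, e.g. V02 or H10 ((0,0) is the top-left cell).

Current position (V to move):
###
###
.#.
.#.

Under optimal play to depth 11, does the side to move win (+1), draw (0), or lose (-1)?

ply 1, V at ###/###/.#./.#. | V20=+1→###/###/##./##.*; V22=+1→###/###/.##/.##
ply 2: ###/###/##./##. is terminal -1 (H); from ###/###/.#./.#. depth 11

value(###/###/.#./.#., V) = +1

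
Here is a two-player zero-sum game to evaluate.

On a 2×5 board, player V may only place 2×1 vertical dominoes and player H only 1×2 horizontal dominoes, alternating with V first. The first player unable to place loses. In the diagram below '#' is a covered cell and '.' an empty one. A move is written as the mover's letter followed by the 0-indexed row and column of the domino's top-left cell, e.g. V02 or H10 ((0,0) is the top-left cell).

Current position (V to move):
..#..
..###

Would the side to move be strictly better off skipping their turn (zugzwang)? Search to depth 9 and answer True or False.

zugzwang(..#../..###, V) = False

p1 V@[..#../..###]: V00[#.#../#.###]+1* V01[.##../.####]+1
p2 H@[#.#../#.###]: H03[#.###/#.###]-1*
p3 V@[#.###/#.###]: V01[#####/#####]+1*
p4 H@[#####/#####] terminal -1; root [..#../..###] d9
suppose V passes — search the same position with H to move:
pass> p1 H@[..#../..###]: H00[###../..###]+1* H03[..###/..###]-1 H10[..#../#####]+1
pass> p2 V@[###../..###] terminal -1; root [..#../..###] d9
for V: play +1, pass -1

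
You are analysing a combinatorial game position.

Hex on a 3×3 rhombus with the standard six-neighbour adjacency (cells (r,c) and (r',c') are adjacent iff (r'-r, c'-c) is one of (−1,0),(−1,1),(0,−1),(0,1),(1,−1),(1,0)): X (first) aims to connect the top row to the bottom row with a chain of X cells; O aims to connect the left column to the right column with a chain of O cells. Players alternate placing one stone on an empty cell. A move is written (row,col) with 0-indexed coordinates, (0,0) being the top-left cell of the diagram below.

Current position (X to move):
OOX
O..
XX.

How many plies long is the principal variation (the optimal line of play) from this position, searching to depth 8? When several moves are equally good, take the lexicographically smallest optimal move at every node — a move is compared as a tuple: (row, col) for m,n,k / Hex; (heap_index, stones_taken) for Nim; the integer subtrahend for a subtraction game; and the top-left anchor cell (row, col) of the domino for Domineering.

PV length from [OOX/O../XX.]: 1 ply

[OOX/O../XX.] X move#1: (1,1):+1/OOX/OX./XX.*, (1,2):+1/OOX/O.X/XX., (2,2):+1/OOX/O../XXX
[OOX/OX./XX.] end (terminal -1, O#2); searched OOX/O../XX. to 8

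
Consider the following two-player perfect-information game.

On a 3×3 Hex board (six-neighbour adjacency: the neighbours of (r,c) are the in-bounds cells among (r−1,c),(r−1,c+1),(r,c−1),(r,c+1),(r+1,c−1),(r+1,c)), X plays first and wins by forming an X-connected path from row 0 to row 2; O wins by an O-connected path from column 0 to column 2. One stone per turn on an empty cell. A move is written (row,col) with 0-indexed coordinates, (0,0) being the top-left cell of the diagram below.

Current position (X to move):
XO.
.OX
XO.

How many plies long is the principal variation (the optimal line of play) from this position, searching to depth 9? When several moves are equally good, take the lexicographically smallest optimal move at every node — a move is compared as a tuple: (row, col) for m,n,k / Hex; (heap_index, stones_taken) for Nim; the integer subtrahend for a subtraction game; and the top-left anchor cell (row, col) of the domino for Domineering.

[XO./.OX/XO.] X move#1: (0,2):+1/XOX/.OX/XO.*, (1,0):+1/XO./XOX/XO., (2,2):+1/XO./.OX/XOX
[XOX/.OX/XO.] O move#2: (1,0):-1/XOX/OOX/XO.*, (2,2):-1/XOX/.OX/XOO
[XOX/OOX/XO.] X move#3: (2,2):+1/XOX/OOX/XOX*
[XOX/OOX/XOX] end (terminal -1, O#4); searched XO./.OX/XO. to 9

PV length from [XO./.OX/XO.]: 3 plies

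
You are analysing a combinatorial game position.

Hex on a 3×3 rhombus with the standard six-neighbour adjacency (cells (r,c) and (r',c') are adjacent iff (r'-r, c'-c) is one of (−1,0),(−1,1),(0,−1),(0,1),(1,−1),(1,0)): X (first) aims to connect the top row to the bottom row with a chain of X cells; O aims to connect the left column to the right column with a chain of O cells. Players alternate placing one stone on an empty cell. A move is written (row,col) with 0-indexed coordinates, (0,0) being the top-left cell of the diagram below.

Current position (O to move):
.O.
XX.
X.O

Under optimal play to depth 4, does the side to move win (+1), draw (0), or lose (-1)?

p1 O@[.O./XX./X.O]: (0,0)[OO./XX./X.O]-1* (0,2)[.OO/XX./X.O]-1 (1,2)[.O./XXO/X.O]-1 (2,1)[.O./XX./XOO]-1
p2 X@[OO./XX./X.O]: (0,2)[OOX/XX./X.O]+1* (1,2)[OO./XXX/X.O]-1 (2,1)[OO./XX./XXO]-1
p3 O@[OOX/XX./X.O] terminal -1; root [.O./XX./X.O] d4

value(.O./XX./X.O, O) = -1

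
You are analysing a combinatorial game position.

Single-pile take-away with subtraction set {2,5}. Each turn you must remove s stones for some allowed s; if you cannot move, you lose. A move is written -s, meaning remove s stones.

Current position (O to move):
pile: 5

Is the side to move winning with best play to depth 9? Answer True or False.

p1 O@[5]: -2[3]-1 -5[0]+1*
p2 X@[0] terminal -1; root [5] d9

O winning at [5]: True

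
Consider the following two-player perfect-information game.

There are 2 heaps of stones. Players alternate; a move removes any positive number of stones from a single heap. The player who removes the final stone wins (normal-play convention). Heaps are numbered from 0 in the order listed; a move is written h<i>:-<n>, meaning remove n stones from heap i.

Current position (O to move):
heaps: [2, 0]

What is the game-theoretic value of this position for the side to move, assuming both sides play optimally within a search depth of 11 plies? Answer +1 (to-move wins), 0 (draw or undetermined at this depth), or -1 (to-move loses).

value((2,0), O) = +1

p1 O@[(2,0)]: h0:-1[(1,0)]-1 h0:-2[(0,0)]+1*
p2 X@[(0,0)] terminal -1; root [(2,0)] d11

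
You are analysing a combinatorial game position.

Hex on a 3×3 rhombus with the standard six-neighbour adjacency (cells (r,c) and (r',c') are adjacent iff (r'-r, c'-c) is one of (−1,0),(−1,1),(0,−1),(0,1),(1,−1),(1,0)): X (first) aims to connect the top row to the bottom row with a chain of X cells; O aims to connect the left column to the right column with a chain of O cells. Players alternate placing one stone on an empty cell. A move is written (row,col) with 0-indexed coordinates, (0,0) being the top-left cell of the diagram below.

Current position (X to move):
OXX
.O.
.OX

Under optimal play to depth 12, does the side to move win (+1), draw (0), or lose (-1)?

value(OXX/.O./.OX, X) = +1

ply 1, X at OXX/.O./.OX | (1,0)=+1→OXX/XO./.OX*; (1,2)=+1→OXX/.OX/.OX; (2,0)=+1→OXX/.O./XOX
ply 2, O at OXX/XO./.OX | (1,2)=-1→OXX/XOO/.OX*; (2,0)=-1→OXX/XO./OOX
ply 3, X at OXX/XOO/.OX | (2,0)=+1→OXX/XOO/XOX*
ply 4: OXX/XOO/XOX is terminal -1 (O); from OXX/.O./.OX depth 12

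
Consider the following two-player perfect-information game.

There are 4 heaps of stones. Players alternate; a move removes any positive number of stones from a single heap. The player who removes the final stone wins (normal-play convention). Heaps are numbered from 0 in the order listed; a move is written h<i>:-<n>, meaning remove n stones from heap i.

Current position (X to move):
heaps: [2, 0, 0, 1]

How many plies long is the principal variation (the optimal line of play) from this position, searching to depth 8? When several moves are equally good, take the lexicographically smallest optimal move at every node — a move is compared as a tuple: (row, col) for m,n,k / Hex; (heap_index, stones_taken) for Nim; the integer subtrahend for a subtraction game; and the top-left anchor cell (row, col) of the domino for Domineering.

PV length from [(2,0,0,1)]: 3 plies

[(2,0,0,1)] X move#1: h0:-1:+1/(1,0,0,1)*, h0:-2:-1/(0,0,0,1), h3:-1:-1/(2,0,0,0)
[(1,0,0,1)] O move#2: h0:-1:-1/(0,0,0,1)*, h3:-1:-1/(1,0,0,0)
[(0,0,0,1)] X move#3: h3:-1:+1/(0,0,0,0)*
[(0,0,0,0)] end (terminal -1, O#4); searched (2,0,0,1) to 8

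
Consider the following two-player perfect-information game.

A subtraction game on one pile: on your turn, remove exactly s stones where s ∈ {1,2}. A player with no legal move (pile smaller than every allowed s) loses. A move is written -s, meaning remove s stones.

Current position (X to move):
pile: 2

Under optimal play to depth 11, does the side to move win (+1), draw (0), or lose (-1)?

value(2, X) = +1

ply 1, X at 2 | -1=-1→1; -2=+1→0*
ply 2: 0 is terminal -1 (O); from 2 depth 11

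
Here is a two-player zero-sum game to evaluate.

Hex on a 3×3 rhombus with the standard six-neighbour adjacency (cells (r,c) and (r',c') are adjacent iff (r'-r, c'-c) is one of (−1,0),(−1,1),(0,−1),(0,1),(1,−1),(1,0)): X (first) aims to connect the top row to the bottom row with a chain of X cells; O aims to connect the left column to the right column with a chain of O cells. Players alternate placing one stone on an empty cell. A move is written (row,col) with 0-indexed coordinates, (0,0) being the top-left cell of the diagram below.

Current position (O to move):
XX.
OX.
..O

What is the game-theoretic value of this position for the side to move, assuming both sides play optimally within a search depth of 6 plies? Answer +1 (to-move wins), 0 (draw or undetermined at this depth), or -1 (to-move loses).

ply 1, O at XX./OX./..O | (0,2)=-1→XXO/OX./..O*; (1,2)=-1→XX./OXO/..O; (2,0)=-1→XX./OX./O.O; (2,1)=-1→XX./OX./.OO
ply 2, X at XXO/OX./..O | (1,2)=+1→XXO/OXX/..O*; (2,0)=+1→XXO/OX./X.O; (2,1)=+1→XXO/OX./.XO
ply 3, O at XXO/OXX/..O | (2,0)=-1→XXO/OXX/O.O*; (2,1)=-1→XXO/OXX/.OO
ply 4, X at XXO/OXX/O.O | (2,1)=+1→XXO/OXX/OXO*
ply 5: XXO/OXX/OXO is terminal -1 (O); from XX./OX./..O depth 6

value(XX./OX./..O, O) = -1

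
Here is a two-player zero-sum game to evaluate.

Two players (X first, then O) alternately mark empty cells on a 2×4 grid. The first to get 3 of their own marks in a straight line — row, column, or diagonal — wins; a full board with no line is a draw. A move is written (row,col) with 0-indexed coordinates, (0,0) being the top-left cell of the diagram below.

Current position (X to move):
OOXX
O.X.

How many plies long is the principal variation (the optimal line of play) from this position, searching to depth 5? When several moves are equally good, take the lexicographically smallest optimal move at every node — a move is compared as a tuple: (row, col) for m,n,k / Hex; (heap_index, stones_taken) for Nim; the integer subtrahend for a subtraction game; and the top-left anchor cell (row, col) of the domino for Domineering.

[OOXX/O.X.] X move#1: (1,1):+0/OOXX/OXX.*, (1,3):+0/OOXX/O.XX
[OOXX/OXX.] O move#2: (1,3):+0/OOXX/OXXO*
[OOXX/OXXO] end (terminal +0, X#3); searched OOXX/O.X. to 5

PV length from [OOXX/O.X.]: 2 plies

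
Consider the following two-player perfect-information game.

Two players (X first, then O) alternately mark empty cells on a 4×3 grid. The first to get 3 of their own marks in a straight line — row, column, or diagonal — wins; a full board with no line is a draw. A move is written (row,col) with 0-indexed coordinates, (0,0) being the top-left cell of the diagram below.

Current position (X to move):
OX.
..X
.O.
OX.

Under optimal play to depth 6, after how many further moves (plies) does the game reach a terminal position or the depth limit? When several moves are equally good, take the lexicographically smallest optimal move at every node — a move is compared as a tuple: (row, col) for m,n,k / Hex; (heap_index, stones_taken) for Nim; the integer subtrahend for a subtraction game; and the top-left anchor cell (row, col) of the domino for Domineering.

PV length from [OX./..X/.O./OX.]: 3 plies

p1 X@[OX./..X/.O./OX.]: (0,2)[OXX/..X/.O./OX.]-1 (1,0)[OX./X.X/.O./OX.]+1* (1,1)[OX./.XX/.O./OX.]-1 (2,0)[OX./..X/XO./OX.]+0 (2,2)[OX./..X/.OX/OX.]+1 (3,2)[OX./..X/.O./OXX]-1
p2 O@[OX./X.X/.O./OX.]: (0,2)[OXO/X.X/.O./OX.]-1* (1,1)[OX./XOX/.O./OX.]-1 (2,0)[OX./X.X/OO./OX.]-1 (2,2)[OX./X.X/.OO/OX.]-1 (3,2)[OX./X.X/.O./OXO]-1
p3 X@[OXO/X.X/.O./OX.]: (1,1)[OXO/XXX/.O./OX.]+1* (2,0)[OXO/X.X/XO./OX.]+0 (2,2)[OXO/X.X/.OX/OX.]+1 (3,2)[OXO/X.X/.O./OXX]+1
p4 O@[OXO/XXX/.O./OX.] terminal -1; root [OX./..X/.O./OX.] d6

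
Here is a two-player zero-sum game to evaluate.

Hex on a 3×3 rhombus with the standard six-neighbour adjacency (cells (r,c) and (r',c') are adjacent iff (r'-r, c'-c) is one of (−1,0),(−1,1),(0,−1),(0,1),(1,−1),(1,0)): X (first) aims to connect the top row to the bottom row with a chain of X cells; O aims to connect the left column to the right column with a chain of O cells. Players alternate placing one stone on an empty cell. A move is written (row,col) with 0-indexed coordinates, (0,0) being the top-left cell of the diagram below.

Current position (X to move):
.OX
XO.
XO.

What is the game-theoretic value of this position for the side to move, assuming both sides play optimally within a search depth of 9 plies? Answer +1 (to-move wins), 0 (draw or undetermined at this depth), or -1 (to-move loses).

value(.OX/XO./XO., X) = +1

[.OX/XO./XO.] X move#1: (0,0):+1/XOX/XO./XO.*, (1,2):+1/.OX/XOX/XO., (2,2):+1/.OX/XO./XOX
[XOX/XO./XO.] end (terminal -1, O#2); searched .OX/XO./XO. to 9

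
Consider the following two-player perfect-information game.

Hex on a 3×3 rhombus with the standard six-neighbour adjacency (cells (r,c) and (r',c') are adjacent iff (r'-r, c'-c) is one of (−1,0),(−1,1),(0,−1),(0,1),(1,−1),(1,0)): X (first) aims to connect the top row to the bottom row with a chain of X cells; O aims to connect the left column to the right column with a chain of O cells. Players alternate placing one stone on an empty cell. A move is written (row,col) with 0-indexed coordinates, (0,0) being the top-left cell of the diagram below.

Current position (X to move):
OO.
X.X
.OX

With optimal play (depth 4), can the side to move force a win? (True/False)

[OO./X.X/.OX] X move#1: (0,2):+1/OOX/X.X/.OX*, (1,1):-1/OO./XXX/.OX, (2,0):-1/OO./X.X/XOX
[OOX/X.X/.OX] end (terminal -1, O#2); searched OO./X.X/.OX to 4

X winning at [OO./X.X/.OX]: True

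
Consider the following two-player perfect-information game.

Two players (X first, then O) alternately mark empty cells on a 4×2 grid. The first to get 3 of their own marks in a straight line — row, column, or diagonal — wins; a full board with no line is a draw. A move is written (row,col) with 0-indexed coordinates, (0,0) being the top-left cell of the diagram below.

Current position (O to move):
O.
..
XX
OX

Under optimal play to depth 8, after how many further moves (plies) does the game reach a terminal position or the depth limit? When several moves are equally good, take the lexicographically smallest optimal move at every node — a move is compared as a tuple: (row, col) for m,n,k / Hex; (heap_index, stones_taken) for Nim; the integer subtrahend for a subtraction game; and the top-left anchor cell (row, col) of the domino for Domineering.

[O./../XX/OX] O move#1: (0,1):-1/OO/../XX/OX, (1,0):-1/O./O./XX/OX, (1,1):+0/O./.O/XX/OX*
[O./.O/XX/OX] X move#2: (0,1):+0/OX/.O/XX/OX*, (1,0):+0/O./XO/XX/OX
[OX/.O/XX/OX] O move#3: (1,0):+0/OX/OO/XX/OX*
[OX/OO/XX/OX] end (terminal +0, X#4); searched O./../XX/OX to 8

PV length from [O./../XX/OX]: 3 plies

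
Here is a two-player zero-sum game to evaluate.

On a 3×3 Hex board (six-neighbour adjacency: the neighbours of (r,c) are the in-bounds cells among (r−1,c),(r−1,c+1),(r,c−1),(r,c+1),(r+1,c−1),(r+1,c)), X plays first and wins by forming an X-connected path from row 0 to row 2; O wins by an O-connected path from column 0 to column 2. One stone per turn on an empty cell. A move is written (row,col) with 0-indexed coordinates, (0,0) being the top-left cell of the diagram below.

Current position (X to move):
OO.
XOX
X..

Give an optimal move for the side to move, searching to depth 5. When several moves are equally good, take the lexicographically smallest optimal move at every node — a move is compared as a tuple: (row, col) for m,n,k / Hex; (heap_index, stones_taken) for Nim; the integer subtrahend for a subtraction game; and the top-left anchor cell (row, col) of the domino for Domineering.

X's best at [OO./XOX/X..]: (0,2)

[OO./XOX/X..] X move#1: (0,2):+1/OOX/XOX/X..*, (2,1):-1/OO./XOX/XX., (2,2):-1/OO./XOX/X.X
[OOX/XOX/X..] O move#2: (2,1):-1/OOX/XOX/XO.*, (2,2):-1/OOX/XOX/X.O
[OOX/XOX/XO.] X move#3: (2,2):+1/OOX/XOX/XOX*
[OOX/XOX/XOX] end (terminal -1, O#4); searched OO./XOX/X.. to 5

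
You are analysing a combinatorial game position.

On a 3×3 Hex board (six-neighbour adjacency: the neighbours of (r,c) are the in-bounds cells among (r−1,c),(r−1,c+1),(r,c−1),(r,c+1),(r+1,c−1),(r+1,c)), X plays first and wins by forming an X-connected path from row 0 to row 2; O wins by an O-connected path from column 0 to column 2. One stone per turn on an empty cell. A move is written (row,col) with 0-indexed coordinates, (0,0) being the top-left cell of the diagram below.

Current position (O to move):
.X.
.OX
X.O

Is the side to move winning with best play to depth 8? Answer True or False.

O winning at [.X./.OX/X.O]: True

ply 1, O at .X./.OX/X.O | (0,0)=-1→OX./.OX/X.O; (0,2)=-1→.XO/.OX/X.O; (1,0)=+1→.X./OOX/X.O*; (2,1)=-1→.X./.OX/XOO
ply 2, X at .X./OOX/X.O | (0,0)=-1→XX./OOX/X.O*; (0,2)=-1→.XX/OOX/X.O; (2,1)=-1→.X./OOX/XXO
ply 3, O at XX./OOX/X.O | (0,2)=+1→XXO/OOX/X.O*; (2,1)=+1→XX./OOX/XOO
ply 4: XXO/OOX/X.O is terminal -1 (X); from .X./.OX/X.O depth 8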